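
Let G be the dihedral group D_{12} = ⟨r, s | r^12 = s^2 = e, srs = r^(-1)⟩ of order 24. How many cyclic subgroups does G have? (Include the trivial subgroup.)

A cyclic subgroup of order d is generated by each of its φ(d) elements of order d, so the cyclic subgroups of order d number (#elements of order d)/φ(d).
Cyclic subgroups by order — order 1: 1; order 2: 13; order 3: 1; order 4: 1; order 6: 1; order 12: 1.
Total: 18.

18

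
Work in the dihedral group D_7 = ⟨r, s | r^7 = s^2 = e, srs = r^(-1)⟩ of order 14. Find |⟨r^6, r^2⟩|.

7

|⟨r^6⟩| = 7 and |⟨r^2⟩| = 7, so |H| is a multiple of lcm(7, 7) = 7 and divides |G| = 14.
Closing under the operation: H = {e, r, r^2, r^3, r^4, r^5, r^6}, so |H| = 7.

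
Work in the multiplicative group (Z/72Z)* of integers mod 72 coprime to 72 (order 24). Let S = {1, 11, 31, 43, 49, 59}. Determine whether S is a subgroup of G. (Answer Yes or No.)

No

49 ∈ S but its inverse 25 ∉ S, so S is not a subgroup.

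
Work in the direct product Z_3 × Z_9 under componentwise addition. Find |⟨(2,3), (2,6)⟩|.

|⟨(2,3)⟩| = 3 and |⟨(2,6)⟩| = 3, so |H| is a multiple of lcm(3, 3) = 3 and divides |G| = 27.
Closing under the operation: H = {(0,0), (0,3), (0,6), (1,0), (1,3), (1,6), (2,0), (2,3), (2,6)}, so |H| = 9.

9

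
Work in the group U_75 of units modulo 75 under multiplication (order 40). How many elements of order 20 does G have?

16

Enumerating element orders in G gives 16 elements of order 20.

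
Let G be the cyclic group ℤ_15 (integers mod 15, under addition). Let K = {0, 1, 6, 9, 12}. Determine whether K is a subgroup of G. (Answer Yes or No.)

No

1 ∈ K but its inverse 14 ∉ K, so K is not a subgroup.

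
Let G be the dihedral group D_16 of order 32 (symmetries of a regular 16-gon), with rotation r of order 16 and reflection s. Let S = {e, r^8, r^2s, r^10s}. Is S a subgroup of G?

Yes

|S| = 4 divides |G| = 32, consistent with Lagrange.
S contains the identity, every element's inverse is in S, and S is closed under ·: it is a subgroup.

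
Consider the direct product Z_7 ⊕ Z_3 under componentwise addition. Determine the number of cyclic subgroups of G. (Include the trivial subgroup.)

4

Group the elements of G by the cyclic subgroup they generate; each cyclic subgroup of order d accounts for φ(d) elements.
Cyclic subgroups by order — order 1: 1; order 3: 1; order 7: 1; order 21: 1.
Total: 4.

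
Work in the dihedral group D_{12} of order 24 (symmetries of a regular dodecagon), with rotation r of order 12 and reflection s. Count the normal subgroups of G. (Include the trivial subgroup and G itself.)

9

G has 34 subgroups. Checking conjugation-invariance by order — order 1: 1/1 normal; order 2: 1/13 normal; order 3: 1/1 normal; order 4: 1/7 normal; order 6: 1/5 normal; order 8: 0/3 normal; order 12: 3/3 normal; order 24: 1/1 normal.
Total normal subgroups: 9.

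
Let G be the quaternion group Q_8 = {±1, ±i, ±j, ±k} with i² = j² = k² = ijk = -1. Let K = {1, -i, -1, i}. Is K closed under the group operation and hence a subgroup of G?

|K| = 4 divides |G| = 8, consistent with Lagrange.
K contains the identity, every element's inverse is in K, and K is closed under ·: it is a subgroup.
In fact K = ⟨-i⟩.

Yes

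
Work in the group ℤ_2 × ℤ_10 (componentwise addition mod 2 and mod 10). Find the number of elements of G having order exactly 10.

12

An element (a,b) has order lcm(ord(a), ord(b)); count pairs with lcm equal to 10.
Enumerating gives 12 such elements.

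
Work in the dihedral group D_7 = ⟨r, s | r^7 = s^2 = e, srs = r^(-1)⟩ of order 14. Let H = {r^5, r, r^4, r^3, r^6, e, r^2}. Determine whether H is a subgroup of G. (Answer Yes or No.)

Yes

|H| = 7 divides |G| = 14, consistent with Lagrange.
H contains the identity, every element's inverse is in H, and H is closed under ·: it is a subgroup.
In fact H = ⟨r^4⟩.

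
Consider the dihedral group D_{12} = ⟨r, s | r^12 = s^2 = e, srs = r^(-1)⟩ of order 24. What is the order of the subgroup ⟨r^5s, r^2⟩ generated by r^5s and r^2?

12

|⟨r^5s⟩| = 2 and |⟨r^2⟩| = 6, so |H| is a multiple of lcm(2, 6) = 6 and divides |G| = 24.
Closing under the operation: H = {e, r^2, r^4, r^6, r^8, r^10, rs, r^3s, r^5s, r^7s, r^9s, r^11s}, so |H| = 12.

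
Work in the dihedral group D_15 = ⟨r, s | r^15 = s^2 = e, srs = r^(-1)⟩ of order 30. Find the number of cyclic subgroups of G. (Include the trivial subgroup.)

19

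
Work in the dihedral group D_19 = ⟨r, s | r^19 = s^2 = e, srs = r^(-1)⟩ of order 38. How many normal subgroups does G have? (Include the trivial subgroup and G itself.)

3

G has 22 subgroups. Checking conjugation-invariance by order — order 1: 1/1 normal; order 2: 0/19 normal; order 19: 1/1 normal; order 38: 1/1 normal.
Total normal subgroups: 3.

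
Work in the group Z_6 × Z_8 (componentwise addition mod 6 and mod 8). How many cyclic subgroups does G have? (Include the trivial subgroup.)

16

Group the elements of G by the cyclic subgroup they generate; each cyclic subgroup of order d accounts for φ(d) elements.
Cyclic subgroups by order — order 1: 1; order 2: 3; order 3: 1; order 4: 2; order 6: 3; order 8: 2; order 12: 2; order 24: 2.
Total: 16.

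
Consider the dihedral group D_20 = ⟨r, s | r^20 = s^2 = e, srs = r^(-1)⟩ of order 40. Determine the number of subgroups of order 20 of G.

|G| = 40 and 20 | 40, so subgroups of order 20 are possible by Lagrange.
The subgroups of order 20 are: {e, r, r^2, r^3, r^4, r^5, r^6, r^7, r^8, r^9, r^10, r^11, r^12, r^13, r^14, r^15, r^16, r^17, r^18, r^19}; {e, r^2, r^4, r^6, r^8, r^10, r^12, r^14, r^16, r^18, s, r^2s, r^4s, r^6s, r^8s, r^10s, r^12s, r^14s, r^16s, r^18s}; {e, r^2, r^4, r^6, r^8, r^10, r^12, r^14, r^16, r^18, rs, r^3s, r^5s, r^7s, r^9s, r^11s, r^13s, r^15s, r^17s, r^19s}.
So G has 3 subgroups of order 20.

3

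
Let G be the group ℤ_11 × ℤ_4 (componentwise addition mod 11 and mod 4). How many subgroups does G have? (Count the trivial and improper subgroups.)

6

|G| = 44, so by Lagrange every subgroup order divides 44. Divisors: 1, 2, 4, 11, 22, 44.
Subgroups by order — order 1: 1; order 2: 1; order 4: 1; order 11: 1; order 22: 1; order 44: 1.
Total: 1 + 1 + 1 + 1 + 1 + 1 = 6.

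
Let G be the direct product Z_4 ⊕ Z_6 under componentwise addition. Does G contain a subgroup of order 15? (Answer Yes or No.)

15 does not divide |G| = 24, so by Lagrange no subgroup of order 15 exists.

No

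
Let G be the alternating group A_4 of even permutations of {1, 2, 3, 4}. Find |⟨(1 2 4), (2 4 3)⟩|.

|⟨(1 2 4)⟩| = 3 and |⟨(2 4 3)⟩| = 3, so |H| is a multiple of lcm(3, 3) = 3 and divides |G| = 12.
Closing {(1 2 4), (2 4 3)} under the group operation gives all of G, so |H| = 12.

12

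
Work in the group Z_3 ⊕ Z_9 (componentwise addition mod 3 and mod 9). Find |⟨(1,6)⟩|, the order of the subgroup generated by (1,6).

3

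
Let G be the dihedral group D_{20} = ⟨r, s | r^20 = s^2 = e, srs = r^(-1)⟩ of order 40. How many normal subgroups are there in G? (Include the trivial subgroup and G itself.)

9

G has 48 subgroups. Checking conjugation-invariance by order — order 1: 1/1 normal; order 2: 1/21 normal; order 4: 1/11 normal; order 5: 1/1 normal; order 8: 0/5 normal; order 10: 1/5 normal; order 20: 3/3 normal; order 40: 1/1 normal.
Total normal subgroups: 9.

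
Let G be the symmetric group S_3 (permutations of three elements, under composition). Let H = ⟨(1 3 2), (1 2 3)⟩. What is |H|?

|⟨(1 3 2)⟩| = 3 and |⟨(1 2 3)⟩| = 3, so |H| is a multiple of lcm(3, 3) = 3 and divides |G| = 6.
Closing under the operation: H = {e, (1 2 3), (1 3 2)}, so |H| = 3.

3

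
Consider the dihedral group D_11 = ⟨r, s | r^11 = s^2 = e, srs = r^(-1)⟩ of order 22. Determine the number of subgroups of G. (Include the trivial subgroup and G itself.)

14

|G| = 22, so by Lagrange every subgroup order divides 22. Divisors: 1, 2, 11, 22.
Subgroups by order — order 1: 1; order 2: 11; order 11: 1; order 22: 1.
Total: 1 + 11 + 1 + 1 = 14.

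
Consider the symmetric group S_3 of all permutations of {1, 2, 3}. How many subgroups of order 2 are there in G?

|G| = 6 and 2 | 6, so subgroups of order 2 are possible by Lagrange.
The subgroups of order 2 are: {e, (1 2)}; {e, (1 3)}; {e, (2 3)}.
So G has 3 subgroups of order 2.

3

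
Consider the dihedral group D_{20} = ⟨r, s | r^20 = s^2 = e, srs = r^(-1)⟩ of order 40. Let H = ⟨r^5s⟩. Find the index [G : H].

20

|⟨r^5s⟩| = 2 and |G| = 40.
By Lagrange, [G : H] = |G|/|H| = 40/2 = 20.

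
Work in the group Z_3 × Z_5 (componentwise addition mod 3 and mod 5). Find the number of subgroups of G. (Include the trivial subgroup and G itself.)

|G| = 15, so by Lagrange every subgroup order divides 15. Divisors: 1, 3, 5, 15.
Subgroups by order — order 1: 1; order 3: 1; order 5: 1; order 15: 1.
Total: 1 + 1 + 1 + 1 = 4.

4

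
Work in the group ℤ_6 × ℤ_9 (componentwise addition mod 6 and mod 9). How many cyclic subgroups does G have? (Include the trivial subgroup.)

16

A cyclic subgroup of order d is generated by each of its φ(d) elements of order d, so the cyclic subgroups of order d number (#elements of order d)/φ(d).
Cyclic subgroups by order — order 1: 1; order 2: 1; order 3: 4; order 6: 4; order 9: 3; order 18: 3.
Total: 16.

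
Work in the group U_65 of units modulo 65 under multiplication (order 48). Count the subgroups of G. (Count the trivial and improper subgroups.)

|G| = 48, so by Lagrange every subgroup order divides 48. Divisors: 1, 2, 3, 4, 6, 8, 12, 16, 24, 48.
Subgroups by order — order 1: 1; order 2: 3; order 3: 1; order 4: 7; order 6: 3; order 8: 3; order 12: 7; order 16: 1; order 24: 3; order 48: 1.
Total: 1 + 3 + 1 + 7 + 3 + 3 + 7 + 1 + 3 + 1 = 30.

30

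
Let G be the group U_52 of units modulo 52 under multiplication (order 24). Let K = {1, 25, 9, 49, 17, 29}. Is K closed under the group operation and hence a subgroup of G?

|K| = 6 divides |G| = 24, consistent with Lagrange.
K contains the identity, every element's inverse is in K, and K is closed under ·: it is a subgroup.
In fact K = ⟨17⟩.

Yes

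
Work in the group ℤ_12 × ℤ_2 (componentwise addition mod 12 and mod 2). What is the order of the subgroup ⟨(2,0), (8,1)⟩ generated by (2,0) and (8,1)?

12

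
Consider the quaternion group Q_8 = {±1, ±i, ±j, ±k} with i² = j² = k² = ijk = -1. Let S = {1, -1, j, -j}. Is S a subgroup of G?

Yes

|S| = 4 divides |G| = 8, consistent with Lagrange.
S contains the identity, every element's inverse is in S, and S is closed under ·: it is a subgroup.
In fact S = ⟨j⟩.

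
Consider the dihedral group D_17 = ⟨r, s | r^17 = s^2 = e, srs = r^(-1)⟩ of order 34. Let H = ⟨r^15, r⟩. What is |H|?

|⟨r^15⟩| = 17 and |⟨r⟩| = 17, so |H| is a multiple of lcm(17, 17) = 17 and divides |G| = 34.
Closing under the operation: H = {e, r, r^2, r^3, r^4, r^5, r^6, r^7, r^8, r^9, r^10, r^11, r^12, r^13, r^14, r^15, r^16}, so |H| = 17.

17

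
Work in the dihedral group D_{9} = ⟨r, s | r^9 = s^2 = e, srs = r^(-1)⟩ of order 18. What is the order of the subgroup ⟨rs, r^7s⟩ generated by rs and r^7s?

|⟨rs⟩| = 2 and |⟨r^7s⟩| = 2, so |H| is a multiple of lcm(2, 2) = 2 and divides |G| = 18.
Closing under the operation: H = {e, r^3, r^6, rs, r^4s, r^7s}, so |H| = 6.

6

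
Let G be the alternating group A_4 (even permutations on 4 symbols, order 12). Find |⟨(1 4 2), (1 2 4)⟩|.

3

|⟨(1 4 2)⟩| = 3 and |⟨(1 2 4)⟩| = 3, so |H| is a multiple of lcm(3, 3) = 3 and divides |G| = 12.
Closing under the operation: H = {e, (1 2 4), (1 4 2)}, so |H| = 3.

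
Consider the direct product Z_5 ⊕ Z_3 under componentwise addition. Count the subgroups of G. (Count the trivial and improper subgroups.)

4

|G| = 15, so by Lagrange every subgroup order divides 15. Divisors: 1, 3, 5, 15.
Subgroups by order — order 1: 1; order 3: 1; order 5: 1; order 15: 1.
Total: 1 + 1 + 1 + 1 = 4.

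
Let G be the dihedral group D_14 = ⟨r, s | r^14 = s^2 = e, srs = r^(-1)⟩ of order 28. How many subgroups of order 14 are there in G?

3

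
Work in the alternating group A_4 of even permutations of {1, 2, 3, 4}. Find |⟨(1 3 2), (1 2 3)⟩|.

3

|⟨(1 3 2)⟩| = 3 and |⟨(1 2 3)⟩| = 3, so |H| is a multiple of lcm(3, 3) = 3 and divides |G| = 12.
Closing under the operation: H = {e, (1 2 3), (1 3 2)}, so |H| = 3.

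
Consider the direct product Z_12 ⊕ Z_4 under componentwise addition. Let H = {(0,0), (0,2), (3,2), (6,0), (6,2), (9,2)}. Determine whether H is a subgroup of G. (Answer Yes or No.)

No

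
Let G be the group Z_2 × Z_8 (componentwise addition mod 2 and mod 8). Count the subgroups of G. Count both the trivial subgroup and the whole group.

|G| = 16, so by Lagrange every subgroup order divides 16. Divisors: 1, 2, 4, 8, 16.
Subgroups by order — order 1: 1; order 2: 3; order 4: 3; order 8: 3; order 16: 1.
Total: 1 + 3 + 3 + 3 + 1 = 11.

11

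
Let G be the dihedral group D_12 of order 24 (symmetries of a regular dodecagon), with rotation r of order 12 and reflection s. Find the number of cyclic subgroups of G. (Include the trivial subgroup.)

18

Each element a generates a cyclic subgroup ⟨a⟩; distinct elements may generate the same one (a cyclic group of order d has φ(d) generators).
Cyclic subgroups by order — order 1: 1; order 2: 13; order 3: 1; order 4: 1; order 6: 1; order 12: 1.
Total: 18.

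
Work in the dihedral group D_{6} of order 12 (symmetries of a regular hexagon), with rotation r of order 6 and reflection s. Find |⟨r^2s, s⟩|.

6

|⟨r^2s⟩| = 2 and |⟨s⟩| = 2, so |H| is a multiple of lcm(2, 2) = 2 and divides |G| = 12.
Closing under the operation: H = {e, r^2, r^4, s, r^2s, r^4s}, so |H| = 6.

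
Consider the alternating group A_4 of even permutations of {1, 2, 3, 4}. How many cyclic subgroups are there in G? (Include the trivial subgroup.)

8

Group the elements of G by the cyclic subgroup they generate; each cyclic subgroup of order d accounts for φ(d) elements.
Cyclic subgroups by order — order 1: 1; order 2: 3; order 3: 4.
Total: 8.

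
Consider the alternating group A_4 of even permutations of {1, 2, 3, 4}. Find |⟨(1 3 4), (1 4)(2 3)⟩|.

12

|⟨(1 3 4)⟩| = 3 and |⟨(1 4)(2 3)⟩| = 2, so |H| is a multiple of lcm(3, 2) = 6 and divides |G| = 12.
Closing {(1 3 4), (1 4)(2 3)} under the group operation gives all of G, so |H| = 12.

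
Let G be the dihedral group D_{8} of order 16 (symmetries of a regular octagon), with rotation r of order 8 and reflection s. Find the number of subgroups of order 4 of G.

5

|G| = 16 and 4 | 16, so subgroups of order 4 are possible by Lagrange.
The subgroups of order 4 are: {e, r^2, r^4, r^6}; {e, r^4, r^2s, r^6s}; {e, r^4, r^3s, r^7s}; {e, r^4, s, r^4s}; … (5 in all).
So G has 5 subgroups of order 4.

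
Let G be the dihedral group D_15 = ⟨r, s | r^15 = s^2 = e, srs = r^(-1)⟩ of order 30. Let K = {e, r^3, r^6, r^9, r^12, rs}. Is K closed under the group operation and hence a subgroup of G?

No

Closure fails: r^9 · rs = r^10s ∉ K. So K is not a subgroup.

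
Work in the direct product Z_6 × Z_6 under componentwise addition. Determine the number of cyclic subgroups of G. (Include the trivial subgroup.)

20

Each element a generates a cyclic subgroup ⟨a⟩; distinct elements may generate the same one (a cyclic group of order d has φ(d) generators).
Cyclic subgroups by order — order 1: 1; order 2: 3; order 3: 4; order 6: 12.
Total: 20.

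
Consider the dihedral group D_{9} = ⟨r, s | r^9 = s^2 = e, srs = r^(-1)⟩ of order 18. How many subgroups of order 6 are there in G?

|G| = 18 and 6 | 18, so subgroups of order 6 are possible by Lagrange.
The subgroups of order 6 are: {e, r^3, r^6, r^2s, r^5s, r^8s}; {e, r^3, r^6, s, r^3s, r^6s}; {e, r^3, r^6, rs, r^4s, r^7s}.
So G has 3 subgroups of order 6.

3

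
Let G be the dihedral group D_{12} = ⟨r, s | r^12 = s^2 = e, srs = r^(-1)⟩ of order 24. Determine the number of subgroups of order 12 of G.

|G| = 24 and 12 | 24, so subgroups of order 12 are possible by Lagrange.
The subgroups of order 12 are: {e, r, r^2, r^3, r^4, r^5, r^6, r^7, r^8, r^9, r^10, r^11}; {e, r^2, r^4, r^6, r^8, r^10, s, r^2s, r^4s, r^6s, r^8s, r^10s}; {e, r^2, r^4, r^6, r^8, r^10, rs, r^3s, r^5s, r^7s, r^9s, r^11s}.
So G has 3 subgroups of order 12.

3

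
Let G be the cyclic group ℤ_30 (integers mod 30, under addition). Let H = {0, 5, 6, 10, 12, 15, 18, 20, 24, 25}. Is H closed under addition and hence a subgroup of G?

Closure fails: 5 + 6 = 11 ∉ H. So H is not a subgroup.

No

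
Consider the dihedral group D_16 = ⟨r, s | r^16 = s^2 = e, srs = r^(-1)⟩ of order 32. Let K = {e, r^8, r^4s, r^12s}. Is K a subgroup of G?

Yes

|K| = 4 divides |G| = 32, consistent with Lagrange.
K contains the identity, every element's inverse is in K, and K is closed under ·: it is a subgroup.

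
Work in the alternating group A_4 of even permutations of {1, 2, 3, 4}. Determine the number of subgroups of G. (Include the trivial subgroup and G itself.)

10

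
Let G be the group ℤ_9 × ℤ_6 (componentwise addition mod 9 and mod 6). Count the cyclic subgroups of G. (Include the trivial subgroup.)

16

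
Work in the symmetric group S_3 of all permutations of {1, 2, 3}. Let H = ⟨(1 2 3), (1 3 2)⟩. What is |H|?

3

|⟨(1 2 3)⟩| = 3 and |⟨(1 3 2)⟩| = 3, so |H| is a multiple of lcm(3, 3) = 3 and divides |G| = 6.
Closing under the operation: H = {e, (1 2 3), (1 3 2)}, so |H| = 3.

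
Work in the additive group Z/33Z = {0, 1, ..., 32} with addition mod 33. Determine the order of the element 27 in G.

11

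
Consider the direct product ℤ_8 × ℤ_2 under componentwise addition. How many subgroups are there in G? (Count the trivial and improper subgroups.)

11

|G| = 16, so by Lagrange every subgroup order divides 16. Divisors: 1, 2, 4, 8, 16.
Subgroups by order — order 1: 1; order 2: 3; order 4: 3; order 8: 3; order 16: 1.
Total: 1 + 3 + 3 + 3 + 1 = 11.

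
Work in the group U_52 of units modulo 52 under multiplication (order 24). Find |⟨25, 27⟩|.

|⟨25⟩| = 2 and |⟨27⟩| = 2, so |H| is a multiple of lcm(2, 2) = 2 and divides |G| = 24.
Closing under the operation: H = {1, 25, 27, 51}, so |H| = 4.

4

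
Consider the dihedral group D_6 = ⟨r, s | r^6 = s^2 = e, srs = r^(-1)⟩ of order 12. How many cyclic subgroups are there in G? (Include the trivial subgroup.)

Each element a generates a cyclic subgroup ⟨a⟩; distinct elements may generate the same one (a cyclic group of order d has φ(d) generators).
Cyclic subgroups by order — order 1: 1; order 2: 7; order 3: 1; order 6: 1.
Total: 10.

10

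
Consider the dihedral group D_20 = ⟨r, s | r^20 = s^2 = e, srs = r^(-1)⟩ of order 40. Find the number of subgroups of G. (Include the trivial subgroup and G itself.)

|G| = 40, so by Lagrange every subgroup order divides 40. Divisors: 1, 2, 4, 5, 8, 10, 20, 40.
Subgroups by order — order 1: 1; order 2: 21; order 4: 11; order 5: 1; order 8: 5; order 10: 5; order 20: 3; order 40: 1.
Total: 1 + 21 + 11 + 1 + 5 + 5 + 3 + 1 = 48.

48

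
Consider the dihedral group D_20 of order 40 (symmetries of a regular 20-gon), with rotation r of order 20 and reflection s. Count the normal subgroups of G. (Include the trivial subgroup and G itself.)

G has 48 subgroups. Checking conjugation-invariance by order — order 1: 1/1 normal; order 2: 1/21 normal; order 4: 1/11 normal; order 5: 1/1 normal; order 8: 0/5 normal; order 10: 1/5 normal; order 20: 3/3 normal; order 40: 1/1 normal.
Total normal subgroups: 9.

9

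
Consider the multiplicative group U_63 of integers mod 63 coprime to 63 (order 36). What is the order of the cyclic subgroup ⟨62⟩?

Compute successive powers of 62 mod 63: 62, 1; 62^2 ≡ 1 (mod 63).
So |⟨62⟩| = 2.

2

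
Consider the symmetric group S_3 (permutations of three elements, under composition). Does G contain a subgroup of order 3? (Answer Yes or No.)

3 | 6. A subgroup of order 3 is {e, (1 2 3), (1 3 2)}.

Yes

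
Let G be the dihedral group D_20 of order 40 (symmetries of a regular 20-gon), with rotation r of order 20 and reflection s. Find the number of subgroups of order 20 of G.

3

|G| = 40 and 20 | 40, so subgroups of order 20 are possible by Lagrange.
The subgroups of order 20 are: {e, r, r^2, r^3, r^4, r^5, r^6, r^7, r^8, r^9, r^10, r^11, r^12, r^13, r^14, r^15, r^16, r^17, r^18, r^19}; {e, r^2, r^4, r^6, r^8, r^10, r^12, r^14, r^16, r^18, s, r^2s, r^4s, r^6s, r^8s, r^10s, r^12s, r^14s, r^16s, r^18s}; {e, r^2, r^4, r^6, r^8, r^10, r^12, r^14, r^16, r^18, rs, r^3s, r^5s, r^7s, r^9s, r^11s, r^13s, r^15s, r^17s, r^19s}.
So G has 3 subgroups of order 20.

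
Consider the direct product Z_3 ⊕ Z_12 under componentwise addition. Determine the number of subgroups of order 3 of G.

4

|G| = 36 and 3 | 36, so subgroups of order 3 are possible by Lagrange.
The subgroups of order 3 are: {(0,0), (0,4), (0,8)}; {(0,0), (1,0), (2,0)}; {(0,0), (1,4), (2,8)}; {(0,0), (1,8), (2,4)}.
So G has 4 subgroups of order 3.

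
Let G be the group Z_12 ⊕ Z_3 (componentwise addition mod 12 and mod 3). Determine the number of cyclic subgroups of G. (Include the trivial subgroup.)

Group the elements of G by the cyclic subgroup they generate; each cyclic subgroup of order d accounts for φ(d) elements.
Cyclic subgroups by order — order 1: 1; order 2: 1; order 3: 4; order 4: 1; order 6: 4; order 12: 4.
Total: 15.

15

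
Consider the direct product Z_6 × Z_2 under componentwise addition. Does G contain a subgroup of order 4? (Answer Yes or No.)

Yes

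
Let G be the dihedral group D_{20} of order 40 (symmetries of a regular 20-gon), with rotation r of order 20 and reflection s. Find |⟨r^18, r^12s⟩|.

20

|⟨r^18⟩| = 10 and |⟨r^12s⟩| = 2, so |H| is a multiple of lcm(10, 2) = 10 and divides |G| = 40.
Closing under the operation: H = {e, r^2, r^4, r^6, r^8, r^10, r^12, r^14, r^16, r^18, s, r^2s, r^4s, r^6s, r^8s, r^10s, r^12s, r^14s, r^16s, r^18s}, so |H| = 20.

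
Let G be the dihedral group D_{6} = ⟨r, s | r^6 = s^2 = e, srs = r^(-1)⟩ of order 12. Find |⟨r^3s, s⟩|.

4

|⟨r^3s⟩| = 2 and |⟨s⟩| = 2, so |H| is a multiple of lcm(2, 2) = 2 and divides |G| = 12.
Closing under the operation: H = {e, r^3, s, r^3s}, so |H| = 4.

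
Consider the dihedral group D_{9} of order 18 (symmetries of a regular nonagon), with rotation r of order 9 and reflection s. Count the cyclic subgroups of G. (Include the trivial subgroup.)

12

Group the elements of G by the cyclic subgroup they generate; each cyclic subgroup of order d accounts for φ(d) elements.
Cyclic subgroups by order — order 1: 1; order 2: 9; order 3: 1; order 9: 1.
Total: 12.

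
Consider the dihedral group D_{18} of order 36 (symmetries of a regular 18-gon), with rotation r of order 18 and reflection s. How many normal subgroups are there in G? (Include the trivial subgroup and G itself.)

G has 45 subgroups. Checking conjugation-invariance by order — order 1: 1/1 normal; order 2: 1/19 normal; order 3: 1/1 normal; order 4: 0/9 normal; order 6: 1/7 normal; order 9: 1/1 normal; order 12: 0/3 normal; order 18: 3/3 normal; order 36: 1/1 normal.
Total normal subgroups: 9.

9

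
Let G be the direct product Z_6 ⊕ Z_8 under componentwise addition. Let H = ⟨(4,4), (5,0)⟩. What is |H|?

12

|⟨(4,4)⟩| = 6 and |⟨(5,0)⟩| = 6, so |H| is a multiple of lcm(6, 6) = 6 and divides |G| = 48.
Closing under the operation: H = {(0,0), (0,4), (1,0), (1,4), (2,0), (2,4), (3,0), (3,4), (4,0), (4,4), (5,0), (5,4)}, so |H| = 12.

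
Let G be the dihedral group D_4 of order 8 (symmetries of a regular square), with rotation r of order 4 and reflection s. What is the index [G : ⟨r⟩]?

|⟨r⟩| = 4 and |G| = 8.
By Lagrange, [G : H] = |G|/|H| = 8/4 = 2.

2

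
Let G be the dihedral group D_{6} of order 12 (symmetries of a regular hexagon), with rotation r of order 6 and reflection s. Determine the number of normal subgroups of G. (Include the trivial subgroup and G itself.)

7

G has 16 subgroups. Checking conjugation-invariance by order — order 1: 1/1 normal; order 2: 1/7 normal; order 3: 1/1 normal; order 4: 0/3 normal; order 6: 3/3 normal; order 12: 1/1 normal.
Total normal subgroups: 7.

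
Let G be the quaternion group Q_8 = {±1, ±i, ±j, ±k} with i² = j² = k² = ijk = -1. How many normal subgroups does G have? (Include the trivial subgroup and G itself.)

6

G has 6 subgroups. Checking conjugation-invariance by order — order 1: 1/1 normal; order 2: 1/1 normal; order 4: 3/3 normal; order 8: 1/1 normal.
Total normal subgroups: 6.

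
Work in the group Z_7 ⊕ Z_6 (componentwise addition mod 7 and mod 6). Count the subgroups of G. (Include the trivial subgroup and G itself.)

8

|G| = 42, so by Lagrange every subgroup order divides 42. Divisors: 1, 2, 3, 6, 7, 14, 21, 42.
Subgroups by order — order 1: 1; order 2: 1; order 3: 1; order 6: 1; order 7: 1; order 14: 1; order 21: 1; order 42: 1.
Total: 1 + 1 + 1 + 1 + 1 + 1 + 1 + 1 = 8.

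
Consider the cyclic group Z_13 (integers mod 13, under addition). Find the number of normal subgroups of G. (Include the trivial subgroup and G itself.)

2

G is abelian, so every subgroup is normal.
G has 2 subgroups in total, hence 2 normal subgroups.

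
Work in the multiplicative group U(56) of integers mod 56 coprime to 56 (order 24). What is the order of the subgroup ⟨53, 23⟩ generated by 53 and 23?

|⟨53⟩| = 6 and |⟨23⟩| = 6, so |H| is a multiple of lcm(6, 6) = 6 and divides |G| = 24.
Closing under the operation: H = {1, 9, 11, 15, 23, 25, 29, 37, 39, 43, 51, 53}, so |H| = 12.

12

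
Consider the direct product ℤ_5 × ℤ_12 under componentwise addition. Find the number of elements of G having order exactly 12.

4

An element (a,b) has order lcm(ord(a), ord(b)); count pairs with lcm equal to 12.
Enumerating gives 4 such elements.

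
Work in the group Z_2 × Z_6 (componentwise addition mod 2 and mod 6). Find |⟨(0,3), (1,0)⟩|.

4

|⟨(0,3)⟩| = 2 and |⟨(1,0)⟩| = 2, so |H| is a multiple of lcm(2, 2) = 2 and divides |G| = 12.
Closing under the operation: H = {(0,0), (0,3), (1,0), (1,3)}, so |H| = 4.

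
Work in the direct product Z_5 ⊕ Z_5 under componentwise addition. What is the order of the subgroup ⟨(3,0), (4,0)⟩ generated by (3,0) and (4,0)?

5

|⟨(3,0)⟩| = 5 and |⟨(4,0)⟩| = 5, so |H| is a multiple of lcm(5, 5) = 5 and divides |G| = 25.
Closing under the operation: H = {(0,0), (1,0), (2,0), (3,0), (4,0)}, so |H| = 5.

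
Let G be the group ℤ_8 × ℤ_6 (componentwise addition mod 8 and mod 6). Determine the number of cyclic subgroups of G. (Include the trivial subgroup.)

Group the elements of G by the cyclic subgroup they generate; each cyclic subgroup of order d accounts for φ(d) elements.
Cyclic subgroups by order — order 1: 1; order 2: 3; order 3: 1; order 4: 2; order 6: 3; order 8: 2; order 12: 2; order 24: 2.
Total: 16.

16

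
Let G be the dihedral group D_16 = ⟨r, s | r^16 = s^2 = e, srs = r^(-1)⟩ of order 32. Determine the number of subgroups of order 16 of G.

|G| = 32 and 16 | 32, so subgroups of order 16 are possible by Lagrange.
The subgroups of order 16 are: {e, r, r^2, r^3, r^4, r^5, r^6, r^7, r^8, r^9, r^10, r^11, r^12, r^13, r^14, r^15}; {e, r^2, r^4, r^6, r^8, r^10, r^12, r^14, s, r^2s, r^4s, r^6s, r^8s, r^10s, r^12s, r^14s}; {e, r^2, r^4, r^6, r^8, r^10, r^12, r^14, rs, r^3s, r^5s, r^7s, r^9s, r^11s, r^13s, r^15s}.
So G has 3 subgroups of order 16.

3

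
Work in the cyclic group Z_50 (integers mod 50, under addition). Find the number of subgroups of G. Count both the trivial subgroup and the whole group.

A cyclic group of order 50 has exactly one subgroup for each divisor of 50.
Divisors of 50: 1, 2, 5, 10, 25, 50.
So Z_50 has 6 subgroups.

6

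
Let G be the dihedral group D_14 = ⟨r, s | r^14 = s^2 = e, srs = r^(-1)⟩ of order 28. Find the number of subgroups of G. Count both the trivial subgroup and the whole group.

28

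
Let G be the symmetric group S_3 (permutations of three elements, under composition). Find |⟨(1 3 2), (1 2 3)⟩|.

3

|⟨(1 3 2)⟩| = 3 and |⟨(1 2 3)⟩| = 3, so |H| is a multiple of lcm(3, 3) = 3 and divides |G| = 6.
Closing under the operation: H = {e, (1 2 3), (1 3 2)}, so |H| = 3.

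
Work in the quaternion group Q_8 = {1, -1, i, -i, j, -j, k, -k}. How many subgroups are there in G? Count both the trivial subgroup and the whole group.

6

|G| = 8, so by Lagrange every subgroup order divides 8. Divisors: 1, 2, 4, 8.
Subgroups by order — order 1: 1; order 2: 1; order 4: 3; order 8: 1.
Total: 1 + 1 + 3 + 1 = 6.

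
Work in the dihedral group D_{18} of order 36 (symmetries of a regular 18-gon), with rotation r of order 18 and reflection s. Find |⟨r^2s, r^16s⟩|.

|⟨r^2s⟩| = 2 and |⟨r^16s⟩| = 2, so |H| is a multiple of lcm(2, 2) = 2 and divides |G| = 36.
Closing under the operation: H = {e, r^2, r^4, r^6, r^8, r^10, r^12, r^14, r^16, s, r^2s, r^4s, r^6s, r^8s, r^10s, r^12s, r^14s, r^16s}, so |H| = 18.

18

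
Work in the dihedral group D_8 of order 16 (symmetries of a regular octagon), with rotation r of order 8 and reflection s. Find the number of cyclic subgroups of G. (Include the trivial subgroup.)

12

A cyclic subgroup of order d is generated by each of its φ(d) elements of order d, so the cyclic subgroups of order d number (#elements of order d)/φ(d).
Cyclic subgroups by order — order 1: 1; order 2: 9; order 4: 1; order 8: 1.
Total: 12.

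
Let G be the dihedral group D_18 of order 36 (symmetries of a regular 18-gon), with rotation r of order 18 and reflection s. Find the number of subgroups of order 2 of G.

|G| = 36 and 2 | 36, so subgroups of order 2 are possible by Lagrange.
The subgroups of order 2 are: {e, r^10s}; {e, r^11s}; {e, r^12s}; {e, r^13s}; … (19 in all).
So G has 19 subgroups of order 2.

19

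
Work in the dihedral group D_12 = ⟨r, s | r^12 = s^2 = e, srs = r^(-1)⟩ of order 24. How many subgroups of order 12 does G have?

3

|G| = 24 and 12 | 24, so subgroups of order 12 are possible by Lagrange.
The subgroups of order 12 are: {e, r, r^2, r^3, r^4, r^5, r^6, r^7, r^8, r^9, r^10, r^11}; {e, r^2, r^4, r^6, r^8, r^10, s, r^2s, r^4s, r^6s, r^8s, r^10s}; {e, r^2, r^4, r^6, r^8, r^10, rs, r^3s, r^5s, r^7s, r^9s, r^11s}.
So G has 3 subgroups of order 12.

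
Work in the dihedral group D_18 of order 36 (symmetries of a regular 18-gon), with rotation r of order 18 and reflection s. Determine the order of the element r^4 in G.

Computing powers of r^4: the smallest k with (r^4)^k = e is k = 9.

9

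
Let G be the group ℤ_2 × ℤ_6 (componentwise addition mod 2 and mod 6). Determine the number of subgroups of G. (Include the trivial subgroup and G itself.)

10

|G| = 12, so by Lagrange every subgroup order divides 12. Divisors: 1, 2, 3, 4, 6, 12.
Subgroups by order — order 1: 1; order 2: 3; order 3: 1; order 4: 1; order 6: 3; order 12: 1.
Total: 1 + 3 + 1 + 1 + 3 + 1 = 10.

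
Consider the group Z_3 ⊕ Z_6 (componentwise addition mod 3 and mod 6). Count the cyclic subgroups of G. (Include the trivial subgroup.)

Group the elements of G by the cyclic subgroup they generate; each cyclic subgroup of order d accounts for φ(d) elements.
Cyclic subgroups by order — order 1: 1; order 2: 1; order 3: 4; order 6: 4.
Total: 10.

10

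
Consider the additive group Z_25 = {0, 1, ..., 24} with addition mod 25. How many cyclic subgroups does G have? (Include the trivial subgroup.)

3

A cyclic subgroup of order d is generated by each of its φ(d) elements of order d, so the cyclic subgroups of order d number (#elements of order d)/φ(d).
Cyclic subgroups by order — order 1: 1; order 5: 1; order 25: 1.
Total: 3.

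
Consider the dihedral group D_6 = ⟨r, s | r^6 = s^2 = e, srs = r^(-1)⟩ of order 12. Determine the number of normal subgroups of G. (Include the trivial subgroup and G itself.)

G has 16 subgroups. Checking conjugation-invariance by order — order 1: 1/1 normal; order 2: 1/7 normal; order 3: 1/1 normal; order 4: 0/3 normal; order 6: 3/3 normal; order 12: 1/1 normal.
Total normal subgroups: 7.

7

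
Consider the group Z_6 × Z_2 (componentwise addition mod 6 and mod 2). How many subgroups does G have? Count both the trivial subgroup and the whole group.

10

|G| = 12, so by Lagrange every subgroup order divides 12. Divisors: 1, 2, 3, 4, 6, 12.
Subgroups by order — order 1: 1; order 2: 3; order 3: 1; order 4: 1; order 6: 3; order 12: 1.
Total: 1 + 3 + 1 + 1 + 3 + 1 = 10.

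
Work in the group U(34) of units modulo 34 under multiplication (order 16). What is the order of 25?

8

Compute successive powers of 25 mod 34: 25, 13, 19, 33, 9, 21, 15, 1; 25^8 ≡ 1 (mod 34).
So |⟨25⟩| = 8.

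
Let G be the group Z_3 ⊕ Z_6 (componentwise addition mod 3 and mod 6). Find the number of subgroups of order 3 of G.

4

|G| = 18 and 3 | 18, so subgroups of order 3 are possible by Lagrange.
The subgroups of order 3 are: {(0,0), (0,2), (0,4)}; {(0,0), (1,0), (2,0)}; {(0,0), (1,2), (2,4)}; {(0,0), (1,4), (2,2)}.
So G has 4 subgroups of order 3.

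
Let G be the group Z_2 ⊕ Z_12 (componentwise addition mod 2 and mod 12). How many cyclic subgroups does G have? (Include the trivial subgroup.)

Each element a generates a cyclic subgroup ⟨a⟩; distinct elements may generate the same one (a cyclic group of order d has φ(d) generators).
Cyclic subgroups by order — order 1: 1; order 2: 3; order 3: 1; order 4: 2; order 6: 3; order 12: 2.
Total: 12.

12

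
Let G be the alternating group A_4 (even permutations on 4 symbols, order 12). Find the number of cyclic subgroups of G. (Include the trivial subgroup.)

Each element a generates a cyclic subgroup ⟨a⟩; distinct elements may generate the same one (a cyclic group of order d has φ(d) generators).
Cyclic subgroups by order — order 1: 1; order 2: 3; order 3: 4.
Total: 8.

8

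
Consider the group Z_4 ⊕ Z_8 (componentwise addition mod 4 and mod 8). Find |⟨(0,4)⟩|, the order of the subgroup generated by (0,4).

2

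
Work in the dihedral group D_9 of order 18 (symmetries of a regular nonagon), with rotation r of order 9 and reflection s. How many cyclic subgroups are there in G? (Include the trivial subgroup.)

Group the elements of G by the cyclic subgroup they generate; each cyclic subgroup of order d accounts for φ(d) elements.
Cyclic subgroups by order — order 1: 1; order 2: 9; order 3: 1; order 9: 1.
Total: 12.

12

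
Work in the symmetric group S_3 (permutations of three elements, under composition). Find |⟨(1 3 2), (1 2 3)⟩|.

|⟨(1 3 2)⟩| = 3 and |⟨(1 2 3)⟩| = 3, so |H| is a multiple of lcm(3, 3) = 3 and divides |G| = 6.
Closing under the operation: H = {e, (1 2 3), (1 3 2)}, so |H| = 3.

3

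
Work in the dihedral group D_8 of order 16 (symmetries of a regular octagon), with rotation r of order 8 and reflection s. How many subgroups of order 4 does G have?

|G| = 16 and 4 | 16, so subgroups of order 4 are possible by Lagrange.
The subgroups of order 4 are: {e, r^2, r^4, r^6}; {e, r^4, r^2s, r^6s}; {e, r^4, r^3s, r^7s}; {e, r^4, s, r^4s}; … (5 in all).
So G has 5 subgroups of order 4.

5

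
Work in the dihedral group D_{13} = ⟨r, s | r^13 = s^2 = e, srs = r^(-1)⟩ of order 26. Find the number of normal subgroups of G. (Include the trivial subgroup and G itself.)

3

G has 16 subgroups. Checking conjugation-invariance by order — order 1: 1/1 normal; order 2: 0/13 normal; order 13: 1/1 normal; order 26: 1/1 normal.
Total normal subgroups: 3.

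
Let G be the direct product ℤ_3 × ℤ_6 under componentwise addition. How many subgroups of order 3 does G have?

4

|G| = 18 and 3 | 18, so subgroups of order 3 are possible by Lagrange.
The subgroups of order 3 are: {(0,0), (0,2), (0,4)}; {(0,0), (1,0), (2,0)}; {(0,0), (1,2), (2,4)}; {(0,0), (1,4), (2,2)}.
So G has 4 subgroups of order 3.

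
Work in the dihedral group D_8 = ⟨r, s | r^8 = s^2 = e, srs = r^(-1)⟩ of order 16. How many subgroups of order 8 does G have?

|G| = 16 and 8 | 16, so subgroups of order 8 are possible by Lagrange.
The subgroups of order 8 are: {e, r, r^2, r^3, r^4, r^5, r^6, r^7}; {e, r^2, r^4, r^6, s, r^2s, r^4s, r^6s}; {e, r^2, r^4, r^6, rs, r^3s, r^5s, r^7s}.
So G has 3 subgroups of order 8.

3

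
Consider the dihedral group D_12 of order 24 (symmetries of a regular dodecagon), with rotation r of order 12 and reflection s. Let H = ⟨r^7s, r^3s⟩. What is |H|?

6

|⟨r^7s⟩| = 2 and |⟨r^3s⟩| = 2, so |H| is a multiple of lcm(2, 2) = 2 and divides |G| = 24.
Closing under the operation: H = {e, r^4, r^8, r^3s, r^7s, r^11s}, so |H| = 6.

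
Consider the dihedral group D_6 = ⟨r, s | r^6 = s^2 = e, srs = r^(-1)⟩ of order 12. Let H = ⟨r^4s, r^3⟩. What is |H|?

4

|⟨r^4s⟩| = 2 and |⟨r^3⟩| = 2, so |H| is a multiple of lcm(2, 2) = 2 and divides |G| = 12.
Closing under the operation: H = {e, r^3, rs, r^4s}, so |H| = 4.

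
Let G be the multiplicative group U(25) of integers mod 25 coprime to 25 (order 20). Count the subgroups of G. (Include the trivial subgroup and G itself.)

|G| = 20, so by Lagrange every subgroup order divides 20. Divisors: 1, 2, 4, 5, 10, 20.
Subgroups by order — order 1: 1; order 2: 1; order 4: 1; order 5: 1; order 10: 1; order 20: 1.
Total: 1 + 1 + 1 + 1 + 1 + 1 = 6.

6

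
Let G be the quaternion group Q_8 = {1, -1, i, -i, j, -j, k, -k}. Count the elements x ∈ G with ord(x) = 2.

The elements of order 2 are: -1.
That's 1.

1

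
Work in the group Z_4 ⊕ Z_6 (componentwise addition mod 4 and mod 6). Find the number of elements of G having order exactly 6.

An element (a,b) has order lcm(ord(a), ord(b)); count pairs with lcm equal to 6.
Enumerating gives 6 such elements.

6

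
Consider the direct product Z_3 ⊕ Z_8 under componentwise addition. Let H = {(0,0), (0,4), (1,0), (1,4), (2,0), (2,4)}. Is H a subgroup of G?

|H| = 6 divides |G| = 24, consistent with Lagrange.
H contains the identity, every element's inverse is in H, and H is closed under +: it is a subgroup.
In fact H = ⟨(2,4)⟩.

Yes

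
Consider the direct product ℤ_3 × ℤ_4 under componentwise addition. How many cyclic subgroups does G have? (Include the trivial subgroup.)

6

Group the elements of G by the cyclic subgroup they generate; each cyclic subgroup of order d accounts for φ(d) elements.
Cyclic subgroups by order — order 1: 1; order 2: 1; order 3: 1; order 4: 1; order 6: 1; order 12: 1.
Total: 6.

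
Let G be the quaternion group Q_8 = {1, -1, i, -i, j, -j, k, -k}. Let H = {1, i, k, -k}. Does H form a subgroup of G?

No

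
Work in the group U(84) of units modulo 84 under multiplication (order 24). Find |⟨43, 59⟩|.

|⟨43⟩| = 2 and |⟨59⟩| = 6, so |H| is a multiple of lcm(2, 6) = 6 and divides |G| = 24.
Closing under the operation: H = {1, 5, 17, 25, 37, 41, 43, 47, 59, 67, 79, 83}, so |H| = 12.

12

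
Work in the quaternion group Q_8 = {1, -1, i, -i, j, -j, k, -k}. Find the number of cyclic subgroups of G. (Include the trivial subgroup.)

5

Each element a generates a cyclic subgroup ⟨a⟩; distinct elements may generate the same one (a cyclic group of order d has φ(d) generators).
Cyclic subgroups by order — order 1: 1; order 2: 1; order 4: 3.
Total: 5.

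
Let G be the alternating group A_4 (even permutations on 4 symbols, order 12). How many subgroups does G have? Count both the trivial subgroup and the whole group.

10

|G| = 12, so by Lagrange every subgroup order divides 12. Divisors: 1, 2, 3, 4, 6, 12.
Subgroups by order — order 1: 1; order 2: 3; order 3: 4; order 4: 1; order 6: 0; order 12: 1.
Total: 1 + 3 + 4 + 1 + 0 + 1 = 10.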